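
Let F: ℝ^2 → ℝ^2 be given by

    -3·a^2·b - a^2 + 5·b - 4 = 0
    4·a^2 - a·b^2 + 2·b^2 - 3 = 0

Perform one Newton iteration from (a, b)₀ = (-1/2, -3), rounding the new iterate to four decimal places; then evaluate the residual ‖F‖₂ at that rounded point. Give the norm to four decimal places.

9.2188

At (-1/2, -3): F = (-17.0000, 20.5000).
Jacobian J = [[-6·a·b - 2·a, -3·a^2 + 5], [8·a - b^2, -2·a·b + 4·b]].
At the point, J = [[-8.0000, 4.2500], [-13.0000, -15.0000]] (det J = 175.2500).
Solving J·Δ = −F gives Δ = (-0.9579, 2.1969).
Then the next iterate is (a, b)₁ = (-1.4579, -0.8031).
Re-evaluating at (-1.4579, -0.8031): F = (-5.020072, 7.732130), so ‖F‖₂ = 9.2188.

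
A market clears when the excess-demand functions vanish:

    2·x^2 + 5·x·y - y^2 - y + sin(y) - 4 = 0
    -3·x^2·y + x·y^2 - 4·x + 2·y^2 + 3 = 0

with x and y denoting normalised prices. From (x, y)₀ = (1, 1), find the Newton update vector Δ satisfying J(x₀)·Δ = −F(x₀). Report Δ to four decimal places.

At (1, 1): F = (1.841471, -1.0000).
Jacobian J = [[4·x + 5·y, 5·x - 2·y + cos(y) - 1], [-6·x·y + y^2 - 4, -3·x^2 + 2·x·y + 4·y]].
At the point, J = [[9.0000, 2.540302], [-9.0000, 3.0000]] (det J = 49.862721).
Solving J·Δ = −F gives Δ = (-0.1617, -0.1519).

(-0.1617, -0.1519)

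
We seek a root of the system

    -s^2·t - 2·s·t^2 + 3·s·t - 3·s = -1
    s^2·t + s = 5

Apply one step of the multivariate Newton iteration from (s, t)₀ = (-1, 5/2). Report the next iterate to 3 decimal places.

(-2.310, 0.762)

At (-1, 5/2): F = (6.500, -3.500).
Jacobian J = [[-2·s·t - 2·t^2 + 3·t - 3, -s^2 - 4·s·t + 3·s], [2·s·t + 1, s^2]].
At the point, J = [[-3.000, 6.000], [-4.000, 1.000]] (det J = 21.000).
Solving J·Δ = −F gives Δ = (-1.310, -1.738).
Then the next iterate is (s, t)₁ = (-2.310, 0.762).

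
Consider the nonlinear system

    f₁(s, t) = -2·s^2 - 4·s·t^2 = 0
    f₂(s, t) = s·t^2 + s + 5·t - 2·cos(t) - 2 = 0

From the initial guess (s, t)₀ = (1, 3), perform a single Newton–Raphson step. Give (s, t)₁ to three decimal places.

(1.808, 0.069)

At (1, 3): F = (-38.000, 24.97998).
Jacobian J = [[-4·s - 4·t^2, -8·s·t], [t^2 + 1, 2·s·t + 2·sin(t) + 5]].
At the point, J = [[-40.000, -24.000], [10.000, 11.28224]] (det J = -211.28960).
Solving J·Δ = −F gives Δ = (0.808, -2.931).
Then the next iterate is (s, t)₁ = (1.808, 0.069).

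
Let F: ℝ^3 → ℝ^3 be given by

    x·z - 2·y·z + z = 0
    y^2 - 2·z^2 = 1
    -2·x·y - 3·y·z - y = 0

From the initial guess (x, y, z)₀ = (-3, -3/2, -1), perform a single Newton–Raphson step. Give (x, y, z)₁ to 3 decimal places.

At (-3, -3/2, -1): F = (-1.000, -0.750, -12.000).
Jacobian J = [[z, -2·z, x - 2·y + 1], [0, 2·y, -4·z], [-2·y, -2·x - 3·z - 1, -3·y]].
At the point, J = [[-1.000, 2.000, 1.000], [0.000, -3.000, 4.000], [3.000, 8.000, 4.500]] (det J = 78.500).
Solving J·Δ = −F gives Δ = (1.092, 0.693, 0.707).
Then the next iterate is (x, y, z)₁ = (-1.908, -0.807, -0.293).

(-1.908, -0.807, -0.293)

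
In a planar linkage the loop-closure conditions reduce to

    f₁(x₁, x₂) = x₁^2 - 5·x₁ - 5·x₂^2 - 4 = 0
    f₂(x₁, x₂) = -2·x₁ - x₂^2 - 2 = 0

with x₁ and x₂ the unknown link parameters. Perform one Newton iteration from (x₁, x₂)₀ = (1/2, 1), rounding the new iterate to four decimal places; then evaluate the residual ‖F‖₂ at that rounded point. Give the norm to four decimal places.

At (1/2, 1): F = (-11.2500, -4.0000).
Jacobian J = [[2·x₁ - 5, -10·x₂], [-2, -2·x₂]].
At the point, J = [[-4.0000, -10.0000], [-2.0000, -2.0000]] (det J = -12.0000).
Solving J·Δ = −F gives Δ = (-1.4583, -0.5417).
Then the next iterate is (x₁, x₂)₁ = (-0.9583, 0.4583).
Re-evaluating at (-0.9583, 0.4583): F = (0.659644, -0.293439), so ‖F‖₂ = 0.7220.

0.7220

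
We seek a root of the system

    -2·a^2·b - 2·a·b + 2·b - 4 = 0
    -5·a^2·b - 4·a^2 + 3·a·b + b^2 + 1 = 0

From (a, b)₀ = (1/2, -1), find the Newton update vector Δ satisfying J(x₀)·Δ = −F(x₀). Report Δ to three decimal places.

(1.250, -1.000)

At (1/2, -1): F = (-4.500, 0.750).
Jacobian J = [[-4·a·b - 2·b, -2·a^2 - 2·a + 2], [-10·a·b - 8·a + 3·b, -5·a^2 + 3·a + 2·b]].
At the point, J = [[4.000, 0.500], [-2.000, -1.750]] (det J = -6.000).
Solving J·Δ = −F gives Δ = (1.250, -1.000).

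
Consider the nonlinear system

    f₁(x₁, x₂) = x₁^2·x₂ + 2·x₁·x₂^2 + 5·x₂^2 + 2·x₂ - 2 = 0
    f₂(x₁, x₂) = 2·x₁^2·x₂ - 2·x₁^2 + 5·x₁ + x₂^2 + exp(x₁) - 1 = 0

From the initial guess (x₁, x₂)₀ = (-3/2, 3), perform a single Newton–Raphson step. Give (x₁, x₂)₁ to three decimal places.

(-2.203, 1.620)

At (-3/2, 3): F = (28.750, 9.72313).
Jacobian J = [[2·x₁·x₂ + 2·x₂^2, x₁^2 + 4·x₁·x₂ + 10·x₂ + 2], [4·x₁·x₂ - 4·x₁ + exp(x₁) + 5, 2·x₁^2 + 2·x₂]].
At the point, J = [[9.000, 16.250], [-6.77687, 10.500]] (det J = 204.62413).
Solving J·Δ = −F gives Δ = (-0.703, -1.380).
Then the next iterate is (x₁, x₂)₁ = (-2.203, 1.620).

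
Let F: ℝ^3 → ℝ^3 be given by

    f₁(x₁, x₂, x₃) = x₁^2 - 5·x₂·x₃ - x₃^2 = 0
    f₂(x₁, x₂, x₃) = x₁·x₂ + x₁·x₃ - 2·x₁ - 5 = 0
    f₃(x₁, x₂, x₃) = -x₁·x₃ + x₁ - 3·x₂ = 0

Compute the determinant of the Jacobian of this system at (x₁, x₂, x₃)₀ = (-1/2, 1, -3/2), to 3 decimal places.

-15.750

J = [[2·x₁, -5·x₃, -5·x₂ - 2·x₃], [x₂ + x₃ - 2, x₁, x₁], [-x₃ + 1, -3, -x₁]].
At the point, J = [[-1.000, 7.500, -2.000], [-2.500, -0.500, -0.500], [2.500, -3.000, 0.500]].
det J = -15.750.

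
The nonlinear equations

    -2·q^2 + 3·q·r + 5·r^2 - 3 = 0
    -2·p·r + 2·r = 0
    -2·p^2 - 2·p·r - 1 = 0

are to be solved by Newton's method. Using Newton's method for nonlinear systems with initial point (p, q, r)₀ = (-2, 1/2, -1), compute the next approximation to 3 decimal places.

(-0.962, -0.612, -0.346)

At (-2, 1/2, -1): F = (0.000, -6.000, -13.000).
Jacobian J = [[0, -4·q + 3·r, 3·q + 10·r], [-2·r, 0, -2·p + 2], [-4·p - 2·r, 0, -2·p]].
At the point, J = [[0.000, -5.000, -8.500], [2.000, 0.000, 6.000], [10.000, 0.000, 4.000]] (det J = -260.000).
Solving J·Δ = −F gives Δ = (1.038, -1.112, 0.654).
Then the next iterate is (p, q, r)₁ = (-0.962, -0.612, -0.346).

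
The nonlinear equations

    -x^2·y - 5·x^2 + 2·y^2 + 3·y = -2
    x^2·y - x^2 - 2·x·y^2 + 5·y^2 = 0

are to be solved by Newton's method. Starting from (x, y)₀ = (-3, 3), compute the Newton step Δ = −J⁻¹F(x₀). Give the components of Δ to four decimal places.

(1.0389, -1.1444)

At (-3, 3): F = (-43.0000, 117.0000).
Jacobian J = [[-2·x·y - 10·x, -x^2 + 4·y + 3], [2·x·y - 2·x - 2·y^2, x^2 - 4·x·y + 10·y]].
At the point, J = [[48.0000, 6.0000], [-30.0000, 75.0000]] (det J = 3780.0000).
Solving J·Δ = −F gives Δ = (1.0389, -1.1444).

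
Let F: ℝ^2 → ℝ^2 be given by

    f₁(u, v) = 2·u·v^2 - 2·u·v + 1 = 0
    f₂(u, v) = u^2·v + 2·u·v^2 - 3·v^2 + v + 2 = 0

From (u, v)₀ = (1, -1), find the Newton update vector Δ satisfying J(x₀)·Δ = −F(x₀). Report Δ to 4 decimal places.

At (1, -1): F = (5.0000, -1.0000).
Jacobian J = [[2·v^2 - 2·v, 4·u·v - 2·u], [2·u·v + 2·v^2, u^2 + 4·u·v - 6·v + 1]].
At the point, J = [[4.0000, -6.0000], [0.0000, 4.0000]] (det J = 16.0000).
Solving J·Δ = −F gives Δ = (-0.8750, 0.2500).

(-0.8750, 0.2500)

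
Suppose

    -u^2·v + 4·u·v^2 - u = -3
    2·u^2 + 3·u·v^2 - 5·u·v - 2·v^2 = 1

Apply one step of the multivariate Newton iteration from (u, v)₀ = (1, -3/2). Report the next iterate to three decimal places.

(0.734, -0.764)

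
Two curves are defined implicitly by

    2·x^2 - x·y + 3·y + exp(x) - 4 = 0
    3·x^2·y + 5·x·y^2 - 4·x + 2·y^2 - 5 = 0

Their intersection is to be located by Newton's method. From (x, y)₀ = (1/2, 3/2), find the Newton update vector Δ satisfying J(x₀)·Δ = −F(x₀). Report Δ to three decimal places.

At (1/2, 3/2): F = (1.89872, 4.250).
Jacobian J = [[4·x - y + exp(x), -x + 3], [6·x·y + 5·y^2 - 4, 3·x^2 + 10·x·y + 4·y]].
At the point, J = [[2.14872, 2.500], [11.750, 14.250]] (det J = 1.24428).
Solving J·Δ = −F gives Δ = (-13.206, 10.591).

(-13.206, 10.591)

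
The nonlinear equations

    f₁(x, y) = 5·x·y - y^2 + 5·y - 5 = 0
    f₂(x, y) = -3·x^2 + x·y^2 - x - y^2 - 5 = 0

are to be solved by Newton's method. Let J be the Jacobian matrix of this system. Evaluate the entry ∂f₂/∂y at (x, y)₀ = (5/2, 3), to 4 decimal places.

∂f₂/∂y = 2·x·y - 2·y.
At (5/2, 3) this is 9.0000.

9.0000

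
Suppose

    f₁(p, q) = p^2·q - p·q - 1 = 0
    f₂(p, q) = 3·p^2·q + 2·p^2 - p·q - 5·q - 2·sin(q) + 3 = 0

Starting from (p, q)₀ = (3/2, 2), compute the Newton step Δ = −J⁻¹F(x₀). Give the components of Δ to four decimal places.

(-0.3365, 1.1277)

At (3/2, 2): F = (0.5000, 6.181405).
Jacobian J = [[2·p·q - q, p^2 - p], [6·p·q + 4·p - q, 3·p^2 - p - 2·cos(q) - 5]].
At the point, J = [[4.0000, 0.7500], [22.0000, 1.082294]] (det J = -12.170825).
Solving J·Δ = −F gives Δ = (-0.3365, 1.1277).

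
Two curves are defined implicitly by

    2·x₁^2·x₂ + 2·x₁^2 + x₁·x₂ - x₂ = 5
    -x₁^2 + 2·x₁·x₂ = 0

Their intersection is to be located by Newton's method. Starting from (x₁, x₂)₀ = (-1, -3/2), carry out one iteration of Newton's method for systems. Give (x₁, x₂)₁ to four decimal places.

(5.0000, -3.5000)

At (-1, -3/2): F = (-3.0000, 2.0000).
Jacobian J = [[4·x₁·x₂ + 4·x₁ + x₂, 2·x₁^2 + x₁ - 1], [-2·x₁ + 2·x₂, 2·x₁]].
At the point, J = [[0.5000, 0.0000], [-1.0000, -2.0000]] (det J = -1.0000).
Solving J·Δ = −F gives Δ = (6.0000, -2.0000).
Then the next iterate is (x₁, x₂)₁ = (5.0000, -3.5000).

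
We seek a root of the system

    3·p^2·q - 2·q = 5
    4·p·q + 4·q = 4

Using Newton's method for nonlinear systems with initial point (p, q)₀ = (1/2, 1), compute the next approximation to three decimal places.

(2.022, -0.348)

At (1/2, 1): F = (-6.250, 2.000).
Jacobian J = [[6·p·q, 3·p^2 - 2], [4·q, 4·p + 4]].
At the point, J = [[3.000, -1.250], [4.000, 6.000]] (det J = 23.000).
Solving J·Δ = −F gives Δ = (1.522, -1.348).
Then the next iterate is (p, q)₁ = (2.022, -0.348).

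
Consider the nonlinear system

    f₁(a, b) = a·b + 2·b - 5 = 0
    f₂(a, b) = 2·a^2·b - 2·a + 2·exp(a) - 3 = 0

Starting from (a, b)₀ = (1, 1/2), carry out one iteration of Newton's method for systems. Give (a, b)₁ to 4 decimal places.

At (1, 1/2): F = (-3.5000, 1.436564).
Jacobian J = [[b, a + 2], [4·a·b + 2·exp(a) - 2, 2·a^2]].
At the point, J = [[0.5000, 3.0000], [5.436564, 2.0000]] (det J = -15.309691).
Solving J·Δ = −F gives Δ = (-0.7387, 1.2898).
Then the next iterate is (a, b)₁ = (0.2613, 1.7898).

(0.2613, 1.7898)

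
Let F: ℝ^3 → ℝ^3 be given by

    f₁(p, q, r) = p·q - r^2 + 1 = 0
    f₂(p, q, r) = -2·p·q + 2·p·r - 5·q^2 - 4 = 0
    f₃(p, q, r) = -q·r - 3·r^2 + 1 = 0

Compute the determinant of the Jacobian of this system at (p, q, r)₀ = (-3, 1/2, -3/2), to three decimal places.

J = [[q, p, -2·r], [-2·q + 2·r, -2·p - 10·q, 2·p], [0, -r, -q - 6·r]].
At the point, J = [[0.500, -3.000, 3.000], [-4.000, 1.000, -6.000], [0.000, 1.500, 8.500]].
det J = -111.250.

-111.250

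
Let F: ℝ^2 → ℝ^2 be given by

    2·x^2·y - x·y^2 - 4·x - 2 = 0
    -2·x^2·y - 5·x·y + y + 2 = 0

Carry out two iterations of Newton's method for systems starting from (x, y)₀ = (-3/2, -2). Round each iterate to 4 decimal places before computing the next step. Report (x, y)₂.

At (-3/2, -2): F = (1.0000, -6.0000).
Jacobian J = [[4·x·y - y^2 - 4, 2·x^2 - 2·x·y], [-4·x·y - 5·y, -2·x^2 - 5·x + 1]].
At the point, J = [[4.0000, -1.5000], [-2.0000, 4.0000]] (det J = 13.0000).
Solving J·Δ = −F gives Δ = (0.3846, 1.6923).
Then the next iterate is (x, y)₁ = (-1.1154, -0.3077).
Round to (-1.1154, -0.3077) and repeat: F = (1.801576, 0.741887), J = [[-2.721845, 1.801817], [0.165666, 4.088766]].
Δ = (0.5276, -0.2028), so (x, y)₂ = (-0.5878, -0.5105).

(-0.5878, -0.5105)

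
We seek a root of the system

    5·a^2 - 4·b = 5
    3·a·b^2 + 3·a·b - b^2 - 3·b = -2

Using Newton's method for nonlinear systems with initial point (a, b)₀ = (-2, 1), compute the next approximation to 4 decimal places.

(-1.3616, 0.5579)

At (-2, 1): F = (11.0000, -14.0000).
Jacobian J = [[10·a, -4], [3·b^2 + 3·b, 6·a·b + 3·a - 2·b - 3]].
At the point, J = [[-20.0000, -4.0000], [6.0000, -23.0000]] (det J = 484.0000).
Solving J·Δ = −F gives Δ = (0.6384, -0.4421).
Then the next iterate is (a, b)₁ = (-1.3616, 0.5579).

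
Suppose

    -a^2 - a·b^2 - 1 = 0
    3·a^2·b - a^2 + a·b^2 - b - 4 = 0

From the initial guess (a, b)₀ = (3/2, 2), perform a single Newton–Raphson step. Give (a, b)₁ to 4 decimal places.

(2.7972, -1.0551)

At (3/2, 2): F = (-9.2500, 11.2500).
Jacobian J = [[-2·a - b^2, -2·a·b], [6·a·b - 2·a + b^2, 3·a^2 + 2·a·b - 1]].
At the point, J = [[-7.0000, -6.0000], [19.0000, 11.7500]] (det J = 31.7500).
Solving J·Δ = −F gives Δ = (1.2972, -3.0551).
Then the next iterate is (a, b)₁ = (2.7972, -1.0551).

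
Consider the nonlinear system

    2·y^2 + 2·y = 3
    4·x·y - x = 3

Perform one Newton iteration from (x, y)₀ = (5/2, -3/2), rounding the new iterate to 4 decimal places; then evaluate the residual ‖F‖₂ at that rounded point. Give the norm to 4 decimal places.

5.2042

At (5/2, -3/2): F = (-1.5000, -20.5000).
Jacobian J = [[0, 4·y + 2], [4·y - 1, 4·x]].
At the point, J = [[0.0000, -4.0000], [-7.0000, 10.0000]] (det J = -28.0000).
Solving J·Δ = −F gives Δ = (-3.4643, -0.3750).
Then the next iterate is (x, y)₁ = (-0.9643, -1.8750).
Re-evaluating at (-0.9643, -1.8750): F = (0.281250, 5.196550), so ‖F‖₂ = 5.2042.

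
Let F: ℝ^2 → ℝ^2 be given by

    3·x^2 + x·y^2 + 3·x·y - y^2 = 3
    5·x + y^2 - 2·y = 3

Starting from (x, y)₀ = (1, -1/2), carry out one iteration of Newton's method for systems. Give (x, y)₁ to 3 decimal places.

At (1, -1/2): F = (-1.500, 3.250).
Jacobian J = [[6·x + y^2 + 3·y, 2·x·y + 3·x - 2·y], [5, 2·y - 2]].
At the point, J = [[4.750, 3.000], [5.000, -3.000]] (det J = -29.250).
Solving J·Δ = −F gives Δ = (-0.179, 0.784).
Then the next iterate is (x, y)₁ = (0.821, 0.284).

(0.821, 0.284)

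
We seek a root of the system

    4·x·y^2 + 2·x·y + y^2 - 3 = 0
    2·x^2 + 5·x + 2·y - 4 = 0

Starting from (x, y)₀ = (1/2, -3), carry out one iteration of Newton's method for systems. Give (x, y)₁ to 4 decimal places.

(0.9302, -1.0056)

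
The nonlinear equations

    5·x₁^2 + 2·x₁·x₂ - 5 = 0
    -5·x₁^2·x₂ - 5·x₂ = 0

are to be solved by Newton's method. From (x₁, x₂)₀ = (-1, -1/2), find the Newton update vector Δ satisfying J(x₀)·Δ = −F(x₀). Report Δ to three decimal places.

At (-1, -1/2): F = (1.000, 5.000).
Jacobian J = [[10·x₁ + 2·x₂, 2·x₁], [-10·x₁·x₂, -5·x₁^2 - 5]].
At the point, J = [[-11.000, -2.000], [-5.000, -10.000]] (det J = 100.000).
Solving J·Δ = −F gives Δ = (0.000, 0.500).

(0.000, 0.500)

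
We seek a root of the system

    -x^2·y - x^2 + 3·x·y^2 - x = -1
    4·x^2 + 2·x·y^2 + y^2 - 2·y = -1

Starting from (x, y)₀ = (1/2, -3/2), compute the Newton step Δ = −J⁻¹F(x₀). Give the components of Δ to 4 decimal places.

At (1/2, -3/2): F = (4.0000, 9.5000).
Jacobian J = [[-2·x·y - 2·x + 3·y^2 - 1, -x^2 + 6·x·y], [8·x + 2·y^2, 4·x·y + 2·y - 2]].
At the point, J = [[6.2500, -4.7500], [8.5000, -8.0000]] (det J = -9.6250).
Solving J·Δ = −F gives Δ = (1.3636, 2.6364).

(1.3636, 2.6364)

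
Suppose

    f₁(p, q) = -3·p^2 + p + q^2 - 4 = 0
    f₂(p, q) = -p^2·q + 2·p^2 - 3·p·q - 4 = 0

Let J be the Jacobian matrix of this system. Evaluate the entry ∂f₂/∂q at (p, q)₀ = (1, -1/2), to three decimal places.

∂f₂/∂q = -p^2 - 3·p.
At (1, -1/2) this is -4.000.

-4.000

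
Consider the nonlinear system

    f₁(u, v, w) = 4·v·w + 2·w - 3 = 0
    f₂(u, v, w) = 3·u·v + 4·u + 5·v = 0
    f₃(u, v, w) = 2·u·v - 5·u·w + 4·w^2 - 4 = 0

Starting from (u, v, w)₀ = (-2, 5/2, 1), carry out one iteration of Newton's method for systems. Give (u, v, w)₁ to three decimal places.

(-1.204, 1.150, 0.700)

At (-2, 5/2, 1): F = (9.000, -10.500, 0.000).
Jacobian J = [[0, 4·w, 4·v + 2], [3·v + 4, 3·u + 5, 0], [2·v - 5·w, 2·u, -5·u + 8·w]].
At the point, J = [[0.000, 4.000, 12.000], [11.500, -1.000, 0.000], [0.000, -4.000, 18.000]] (det J = -1380.000).
Solving J·Δ = −F gives Δ = (0.796, -1.350, -0.300).
Then the next iterate is (u, v, w)₁ = (-1.204, 1.150, 0.700).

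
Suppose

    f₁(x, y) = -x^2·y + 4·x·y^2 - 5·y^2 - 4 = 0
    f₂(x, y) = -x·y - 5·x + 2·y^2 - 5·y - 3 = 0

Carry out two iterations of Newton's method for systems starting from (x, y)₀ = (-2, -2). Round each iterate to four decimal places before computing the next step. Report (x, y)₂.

At (-2, -2): F = (-48.0000, 21.0000).
Jacobian J = [[-2·x·y + 4·y^2, -x^2 + 8·x·y - 10·y], [-y - 5, -x + 4·y - 5]].
At the point, J = [[8.0000, 48.0000], [-3.0000, -11.0000]] (det J = 56.0000).
Solving J·Δ = −F gives Δ = (8.5714, -0.4286).
Then the next iterate is (x, y)₁ = (6.5714, -2.4286).
Round to (6.5714, -2.4286) and repeat: F = (226.419511, 4.041498), J = [[55.510996, -146.571714], [-2.5714, -21.2858]].
Δ = (-2.7123, 0.5175), so (x, y)₂ = (3.8591, -1.9111).

(3.8591, -1.9111)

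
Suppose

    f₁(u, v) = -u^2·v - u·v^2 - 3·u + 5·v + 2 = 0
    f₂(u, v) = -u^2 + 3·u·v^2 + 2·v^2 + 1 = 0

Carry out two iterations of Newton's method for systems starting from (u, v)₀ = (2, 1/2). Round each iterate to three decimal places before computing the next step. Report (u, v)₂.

(0.928, 0.127)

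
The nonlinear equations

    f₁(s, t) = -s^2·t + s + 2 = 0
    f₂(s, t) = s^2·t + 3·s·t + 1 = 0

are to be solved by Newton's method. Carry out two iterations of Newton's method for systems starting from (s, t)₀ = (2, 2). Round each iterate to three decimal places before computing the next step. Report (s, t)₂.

(4.327, -1.189)

At (2, 2): F = (-4.000, 21.000).
Jacobian J = [[-2·s·t + 1, -s^2], [2·s·t + 3·t, s^2 + 3·s]].
At the point, J = [[-7.000, -4.000], [14.000, 10.000]] (det J = -14.000).
Solving J·Δ = −F gives Δ = (3.143, -6.500).
Then the next iterate is (s, t)₁ = (5.143, -4.500).
Round to (5.143, -4.500) and repeat: F = (126.17002, -187.45752), J = [[47.287, -26.45045], [-59.787, 41.87945]].
Δ = (-0.816, 3.311), so (s, t)₂ = (4.327, -1.189).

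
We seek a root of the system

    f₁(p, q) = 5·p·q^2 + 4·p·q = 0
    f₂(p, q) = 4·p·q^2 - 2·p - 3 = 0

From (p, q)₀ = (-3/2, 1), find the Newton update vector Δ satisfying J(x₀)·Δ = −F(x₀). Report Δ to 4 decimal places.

(0.5455, -0.4091)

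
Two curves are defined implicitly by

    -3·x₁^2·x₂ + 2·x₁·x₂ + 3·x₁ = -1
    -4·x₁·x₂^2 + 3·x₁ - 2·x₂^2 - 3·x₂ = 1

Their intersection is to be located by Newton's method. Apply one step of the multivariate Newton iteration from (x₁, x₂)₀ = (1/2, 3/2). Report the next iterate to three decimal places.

At (1/2, 3/2): F = (2.875, -13.000).
Jacobian J = [[-6·x₁·x₂ + 2·x₂ + 3, -3·x₁^2 + 2·x₁], [-4·x₂^2 + 3, -8·x₁·x₂ - 4·x₂ - 3]].
At the point, J = [[1.500, 0.250], [-6.000, -15.000]] (det J = -21.000).
Solving J·Δ = −F gives Δ = (-1.899, -0.107).
Then the next iterate is (x₁, x₂)₁ = (-1.399, 1.393).

(-1.399, 1.393)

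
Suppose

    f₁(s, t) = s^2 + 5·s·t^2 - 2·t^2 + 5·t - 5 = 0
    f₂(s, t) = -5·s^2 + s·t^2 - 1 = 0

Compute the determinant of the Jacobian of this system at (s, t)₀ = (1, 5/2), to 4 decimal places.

J = [[2·s + 5·t^2, 10·s·t - 4·t + 5], [-10·s + t^2, 2·s·t]].
At the point, J = [[33.2500, 20.0000], [-3.7500, 5.0000]].
det J = 241.2500.

241.2500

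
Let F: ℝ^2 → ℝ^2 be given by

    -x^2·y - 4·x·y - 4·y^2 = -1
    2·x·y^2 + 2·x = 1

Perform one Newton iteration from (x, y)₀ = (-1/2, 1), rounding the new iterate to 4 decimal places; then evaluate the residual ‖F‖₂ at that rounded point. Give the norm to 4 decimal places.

0.9715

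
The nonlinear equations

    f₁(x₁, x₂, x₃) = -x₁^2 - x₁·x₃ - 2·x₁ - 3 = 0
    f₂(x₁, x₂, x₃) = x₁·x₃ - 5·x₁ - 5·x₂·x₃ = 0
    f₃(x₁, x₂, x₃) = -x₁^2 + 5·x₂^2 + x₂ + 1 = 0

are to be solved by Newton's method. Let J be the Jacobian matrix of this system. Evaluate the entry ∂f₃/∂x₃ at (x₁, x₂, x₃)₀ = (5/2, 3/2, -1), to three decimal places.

∂f₃/∂x₃ = 0.
At (5/2, 3/2, -1) this is 0.000.

0.000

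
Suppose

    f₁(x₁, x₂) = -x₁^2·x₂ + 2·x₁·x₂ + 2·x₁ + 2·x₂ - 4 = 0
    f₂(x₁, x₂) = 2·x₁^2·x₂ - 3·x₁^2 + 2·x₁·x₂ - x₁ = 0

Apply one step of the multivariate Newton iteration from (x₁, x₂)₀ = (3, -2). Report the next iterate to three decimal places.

At (3, -2): F = (4.000, -78.000).
Jacobian J = [[-2·x₁·x₂ + 2·x₂ + 2, -x₁^2 + 2·x₁ + 2], [4·x₁·x₂ - 6·x₁ + 2·x₂ - 1, 2·x₁^2 + 2·x₁]].
At the point, J = [[10.000, -1.000], [-47.000, 24.000]] (det J = 193.000).
Solving J·Δ = −F gives Δ = (-0.093, 3.067).
Then the next iterate is (x₁, x₂)₁ = (2.907, 1.067).

(2.907, 1.067)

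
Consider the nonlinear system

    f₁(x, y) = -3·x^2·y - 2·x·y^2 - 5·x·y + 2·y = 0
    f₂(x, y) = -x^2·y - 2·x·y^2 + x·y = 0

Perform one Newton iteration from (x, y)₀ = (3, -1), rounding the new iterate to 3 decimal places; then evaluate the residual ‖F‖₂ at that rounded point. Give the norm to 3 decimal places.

9.463

At (3, -1): F = (34.000, 0.000).
Jacobian J = [[-6·x·y - 2·y^2 - 5·y, -3·x^2 - 4·x·y - 5·x + 2], [-2·x·y - 2·y^2 + y, -x^2 - 4·x·y + x]].
At the point, J = [[21.000, -28.000], [3.000, 6.000]] (det J = 210.000).
Solving J·Δ = −F gives Δ = (-0.971, 0.486).
Then the next iterate is (x, y)₁ = (2.029, -0.514).
Re-evaluating at (2.029, -0.514): F = (9.46259, 0.00104), so ‖F‖₂ = 9.463.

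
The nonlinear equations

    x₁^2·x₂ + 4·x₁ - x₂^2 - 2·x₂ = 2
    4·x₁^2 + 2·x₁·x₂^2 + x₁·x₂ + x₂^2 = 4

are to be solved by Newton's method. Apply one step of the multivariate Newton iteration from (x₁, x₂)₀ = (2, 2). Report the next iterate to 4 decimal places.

At (2, 2): F = (6.0000, 36.0000).
Jacobian J = [[2·x₁·x₂ + 4, x₁^2 - 2·x₂ - 2], [8·x₁ + 2·x₂^2 + x₂, 4·x₁·x₂ + x₁ + 2·x₂]].
At the point, J = [[12.0000, -2.0000], [26.0000, 22.0000]] (det J = 316.0000).
Solving J·Δ = −F gives Δ = (-0.6456, -0.8734).
Then the next iterate is (x₁, x₂)₁ = (1.3544, 1.1266).

(1.3544, 1.1266)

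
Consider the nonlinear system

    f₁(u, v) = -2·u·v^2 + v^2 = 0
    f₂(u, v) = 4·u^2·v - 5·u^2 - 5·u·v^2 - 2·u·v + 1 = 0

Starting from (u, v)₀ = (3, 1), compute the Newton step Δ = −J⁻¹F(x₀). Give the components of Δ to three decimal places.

At (3, 1): F = (-5.000, -29.000).
Jacobian J = [[-2·v^2, -4·u·v + 2·v], [8·u·v - 10·u - 5·v^2 - 2·v, 4·u^2 - 10·u·v - 2·u]].
At the point, J = [[-2.000, -10.000], [-13.000, 0.000]] (det J = -130.000).
Solving J·Δ = −F gives Δ = (-2.231, -0.054).

(-2.231, -0.054)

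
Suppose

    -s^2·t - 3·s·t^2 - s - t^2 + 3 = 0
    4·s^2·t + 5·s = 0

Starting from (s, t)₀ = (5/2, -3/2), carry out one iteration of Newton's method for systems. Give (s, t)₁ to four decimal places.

At (5/2, -3/2): F = (-9.2500, -25.0000).
Jacobian J = [[-2·s·t - 3·t^2 - 1, -s^2 - 6·s·t - 2·t], [8·s·t + 5, 4·s^2]].
At the point, J = [[-0.2500, 19.2500], [-25.0000, 25.0000]] (det J = 475.0000).
Solving J·Δ = −F gives Δ = (-0.5263, 0.4737).
Then the next iterate is (s, t)₁ = (1.9737, -1.0263).

(1.9737, -1.0263)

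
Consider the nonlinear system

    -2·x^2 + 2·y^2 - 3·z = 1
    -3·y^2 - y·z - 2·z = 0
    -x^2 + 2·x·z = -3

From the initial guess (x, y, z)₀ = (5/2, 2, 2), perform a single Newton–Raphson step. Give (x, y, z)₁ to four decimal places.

At (5/2, 2, 2): F = (-11.5000, -20.0000, 6.7500).
Jacobian J = [[-4·x, 4·y, -3], [0, -6·y - z, -y - 2], [-2·x + 2·z, 0, 2·x]].
At the point, J = [[-10.0000, 8.0000, -3.0000], [0.0000, -14.0000, -4.0000], [-1.0000, 0.0000, 5.0000]] (det J = 774.0000).
Solving J·Δ = −F gives Δ = (-1.4283, -0.9612, -1.6357).
Then the next iterate is (x, y, z)₁ = (1.0717, 1.0388, 0.3643).

(1.0717, 1.0388, 0.3643)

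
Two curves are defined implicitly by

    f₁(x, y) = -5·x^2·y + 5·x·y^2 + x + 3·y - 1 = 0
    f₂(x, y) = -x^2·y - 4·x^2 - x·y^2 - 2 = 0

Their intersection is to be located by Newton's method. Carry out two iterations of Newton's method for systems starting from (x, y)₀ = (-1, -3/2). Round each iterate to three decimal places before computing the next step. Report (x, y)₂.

(0.788, -0.159)

At (-1, -3/2): F = (-10.250, -2.250).
Jacobian J = [[-10·x·y + 5·y^2 + 1, -5·x^2 + 10·x·y + 3], [-2·x·y - 8·x - y^2, -x^2 - 2·x·y]].
At the point, J = [[-2.750, 13.000], [2.750, -4.000]] (det J = -24.750).
Solving J·Δ = −F gives Δ = (2.838, 1.389).
Then the next iterate is (x, y)₁ = (1.838, -0.111).
Round to (1.838, -0.111) and repeat: F = (2.49316, -15.16064), J = [[3.10179, -15.93140], [-14.30829, -2.97021]].
Δ = (-1.050, -0.048), so (x, y)₂ = (0.788, -0.159).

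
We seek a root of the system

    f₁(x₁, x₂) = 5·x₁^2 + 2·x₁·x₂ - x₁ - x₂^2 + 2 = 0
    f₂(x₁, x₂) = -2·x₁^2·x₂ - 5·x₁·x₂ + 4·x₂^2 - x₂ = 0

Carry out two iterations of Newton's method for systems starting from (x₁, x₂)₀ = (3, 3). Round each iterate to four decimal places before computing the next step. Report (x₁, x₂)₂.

At (3, 3): F = (53.0000, -66.0000).
Jacobian J = [[10·x₁ + 2·x₂ - 1, 2·x₁ - 2·x₂], [-4·x₁·x₂ - 5·x₂, -2·x₁^2 - 5·x₁ + 8·x₂ - 1]].
At the point, J = [[35.0000, 0.0000], [-51.0000, -10.0000]] (det J = -350.0000).
Solving J·Δ = −F gives Δ = (-1.5143, 1.1229).
Then the next iterate is (x₁, x₂)₁ = (1.4857, 4.1229).
Round to (1.4857, 4.1229) and repeat: F = (6.803303, 15.042364), J = [[22.1028, -5.2744], [-45.116070, 20.140091]].
Δ = (-1.0442, -3.0861), so (x₁, x₂)₂ = (0.4415, 1.0368).

(0.4415, 1.0368)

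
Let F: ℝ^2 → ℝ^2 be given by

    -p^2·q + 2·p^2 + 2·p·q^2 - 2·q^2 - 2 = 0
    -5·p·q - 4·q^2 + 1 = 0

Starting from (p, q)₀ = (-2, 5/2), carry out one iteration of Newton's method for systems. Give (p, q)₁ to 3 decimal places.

(-1.212, 1.615)

At (-2, 5/2): F = (-41.500, 1.000).
Jacobian J = [[-2·p·q + 4·p + 2·q^2, -p^2 + 4·p·q - 4·q], [-5·q, -5·p - 8·q]].
At the point, J = [[14.500, -34.000], [-12.500, -10.000]] (det J = -570.000).
Solving J·Δ = −F gives Δ = (0.788, -0.885).
Then the next iterate is (p, q)₁ = (-1.212, 1.615).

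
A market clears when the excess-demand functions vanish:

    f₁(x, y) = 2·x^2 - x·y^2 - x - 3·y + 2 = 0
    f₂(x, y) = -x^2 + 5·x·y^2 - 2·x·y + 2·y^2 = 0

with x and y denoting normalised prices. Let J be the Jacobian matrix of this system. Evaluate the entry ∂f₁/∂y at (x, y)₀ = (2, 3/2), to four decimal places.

∂f₁/∂y = -2·x·y - 3.
At (2, 3/2) this is -9.0000.

-9.0000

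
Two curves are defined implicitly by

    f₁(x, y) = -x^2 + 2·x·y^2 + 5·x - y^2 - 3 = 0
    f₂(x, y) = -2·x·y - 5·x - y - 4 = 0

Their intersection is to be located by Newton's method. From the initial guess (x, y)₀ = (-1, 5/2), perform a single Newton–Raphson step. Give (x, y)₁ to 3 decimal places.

(-0.810, 0.897)

At (-1, 5/2): F = (-27.750, 3.500).
Jacobian J = [[-2·x + 2·y^2 + 5, 4·x·y - 2·y], [-2·y - 5, -2·x - 1]].
At the point, J = [[19.500, -15.000], [-10.000, 1.000]] (det J = -130.500).
Solving J·Δ = −F gives Δ = (0.190, -1.603).
Then the next iterate is (x, y)₁ = (-0.810, 0.897).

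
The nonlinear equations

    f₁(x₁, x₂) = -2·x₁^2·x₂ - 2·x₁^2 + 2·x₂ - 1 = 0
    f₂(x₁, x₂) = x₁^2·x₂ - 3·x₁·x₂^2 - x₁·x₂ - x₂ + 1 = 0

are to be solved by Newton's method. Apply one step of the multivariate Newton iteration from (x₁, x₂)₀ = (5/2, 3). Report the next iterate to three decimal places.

(1.658, 1.920)

At (5/2, 3): F = (-45.000, -58.250).
Jacobian J = [[-4·x₁·x₂ - 4·x₁, -2·x₁^2 + 2], [2·x₁·x₂ - 3·x₂^2 - x₂, x₁^2 - 6·x₁·x₂ - x₁ - 1]].
At the point, J = [[-40.000, -10.500], [-15.000, -42.250]] (det J = 1532.500).
Solving J·Δ = −F gives Δ = (-0.842, -1.080).
Then the next iterate is (x₁, x₂)₁ = (1.658, 1.920).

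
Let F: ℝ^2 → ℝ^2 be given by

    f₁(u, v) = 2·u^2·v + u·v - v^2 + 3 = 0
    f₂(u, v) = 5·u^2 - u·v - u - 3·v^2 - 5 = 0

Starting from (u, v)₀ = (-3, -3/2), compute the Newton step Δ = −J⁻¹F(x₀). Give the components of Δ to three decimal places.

(1.142, 0.162)

At (-3, -3/2): F = (-21.750, 31.750).
Jacobian J = [[4·u·v + v, 2·u^2 + u - 2·v], [10·u - v - 1, -u - 6·v]].
At the point, J = [[16.500, 18.000], [-29.500, 12.000]] (det J = 729.000).
Solving J·Δ = −F gives Δ = (1.142, 0.162).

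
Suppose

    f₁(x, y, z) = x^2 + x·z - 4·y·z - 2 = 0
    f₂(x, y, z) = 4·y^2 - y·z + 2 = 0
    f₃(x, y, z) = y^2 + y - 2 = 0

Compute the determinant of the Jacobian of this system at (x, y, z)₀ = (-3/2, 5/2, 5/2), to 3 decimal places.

J = [[2·x + z, -4·z, x - 4·y], [0, 8·y - z, -y], [0, 2·y + 1, 0]].
At the point, J = [[-0.500, -10.000, -11.500], [0.000, 17.500, -2.500], [0.000, 6.000, 0.000]].
det J = -7.500.

-7.500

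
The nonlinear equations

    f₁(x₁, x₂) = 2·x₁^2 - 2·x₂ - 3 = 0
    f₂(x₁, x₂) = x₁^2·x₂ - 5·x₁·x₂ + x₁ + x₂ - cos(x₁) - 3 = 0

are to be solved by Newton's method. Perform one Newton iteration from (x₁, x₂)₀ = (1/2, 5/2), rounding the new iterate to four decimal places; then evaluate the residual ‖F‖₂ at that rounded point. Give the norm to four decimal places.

2.9596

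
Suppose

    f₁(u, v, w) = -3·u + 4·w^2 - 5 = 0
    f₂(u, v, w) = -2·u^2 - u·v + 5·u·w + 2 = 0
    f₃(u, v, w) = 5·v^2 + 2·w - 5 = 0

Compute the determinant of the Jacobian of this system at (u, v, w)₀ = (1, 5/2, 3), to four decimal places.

J = [[-3, 0, 8·w], [-4·u - v + 5·w, -u, 5·u], [0, 10·v, 2]].
At the point, J = [[-3.0000, 0.0000, 24.0000], [8.5000, -1.0000, 5.0000], [0.0000, 25.0000, 2.0000]].
det J = 5481.0000.

5481.0000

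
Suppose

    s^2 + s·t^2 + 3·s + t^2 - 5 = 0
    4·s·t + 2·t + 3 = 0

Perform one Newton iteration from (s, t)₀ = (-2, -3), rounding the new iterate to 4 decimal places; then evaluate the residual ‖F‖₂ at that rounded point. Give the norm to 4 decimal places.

At (-2, -3): F = (-16.0000, 21.0000).
Jacobian J = [[2·s + t^2 + 3, 2·s·t + 2·t], [4·t, 4·s + 2]].
At the point, J = [[8.0000, 6.0000], [-12.0000, -6.0000]] (det J = 24.0000).
Solving J·Δ = −F gives Δ = (1.2500, 1.0000).
Then the next iterate is (s, t)₁ = (-0.7500, -2.0000).
Re-evaluating at (-0.7500, -2.0000): F = (-5.6875, 5.0000), so ‖F‖₂ = 7.5728.

7.5728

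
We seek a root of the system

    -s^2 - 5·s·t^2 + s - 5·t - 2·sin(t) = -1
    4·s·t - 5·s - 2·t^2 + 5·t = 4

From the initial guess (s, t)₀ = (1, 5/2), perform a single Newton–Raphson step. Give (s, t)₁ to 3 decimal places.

(0.585, 1.424)

At (1, 5/2): F = (-43.94694, 1.000).
Jacobian J = [[-2·s - 5·t^2 + 1, -10·s·t - 2·cos(t) - 5], [4·t - 5, 4·s - 4·t + 5]].
At the point, J = [[-32.250, -28.39771], [5.000, -1.000]] (det J = 174.23856).
Solving J·Δ = −F gives Δ = (-0.415, -1.076).
Then the next iterate is (s, t)₁ = (0.585, 1.424).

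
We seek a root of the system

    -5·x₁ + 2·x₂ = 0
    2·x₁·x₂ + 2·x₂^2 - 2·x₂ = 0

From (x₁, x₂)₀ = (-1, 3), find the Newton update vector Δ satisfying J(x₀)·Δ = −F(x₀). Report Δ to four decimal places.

At (-1, 3): F = (11.0000, 6.0000).
Jacobian J = [[-5, 2], [2·x₂, 2·x₁ + 4·x₂ - 2]].
At the point, J = [[-5.0000, 2.0000], [6.0000, 8.0000]] (det J = -52.0000).
Solving J·Δ = −F gives Δ = (1.4615, -1.8462).

(1.4615, -1.8462)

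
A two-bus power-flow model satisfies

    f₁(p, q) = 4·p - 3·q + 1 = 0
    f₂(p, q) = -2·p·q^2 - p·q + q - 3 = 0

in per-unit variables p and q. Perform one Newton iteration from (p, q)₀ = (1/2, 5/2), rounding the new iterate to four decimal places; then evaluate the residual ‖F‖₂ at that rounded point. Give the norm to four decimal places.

At (1/2, 5/2): F = (-4.5000, -8.0000).
Jacobian J = [[4, -3], [-2·q^2 - q, -4·p·q - p + 1]].
At the point, J = [[4.0000, -3.0000], [-15.0000, -4.5000]] (det J = -63.0000).
Solving J·Δ = −F gives Δ = (-0.0595, -1.5794).
Then the next iterate is (p, q)₁ = (0.4405, 0.9206).
Re-evaluating at (0.4405, 0.9206): F = (0.0002, -3.231576), so ‖F‖₂ = 3.2316.

3.2316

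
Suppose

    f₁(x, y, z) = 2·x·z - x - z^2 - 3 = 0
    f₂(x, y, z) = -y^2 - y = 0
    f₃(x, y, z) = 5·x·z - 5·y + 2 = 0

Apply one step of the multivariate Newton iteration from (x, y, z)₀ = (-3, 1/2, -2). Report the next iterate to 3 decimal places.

(-1.959, 0.125, -0.602)

At (-3, 1/2, -2): F = (8.000, -0.750, 29.500).
Jacobian J = [[2·z - 1, 0, 2·x - 2·z], [0, -2·y - 1, 0], [5·z, -5, 5·x]].
At the point, J = [[-5.000, 0.000, -2.000], [0.000, -2.000, 0.000], [-10.000, -5.000, -15.000]] (det J = -110.000).
Solving J·Δ = −F gives Δ = (1.041, -0.375, 1.398).
Then the next iterate is (x, y, z)₁ = (-1.959, 0.125, -0.602).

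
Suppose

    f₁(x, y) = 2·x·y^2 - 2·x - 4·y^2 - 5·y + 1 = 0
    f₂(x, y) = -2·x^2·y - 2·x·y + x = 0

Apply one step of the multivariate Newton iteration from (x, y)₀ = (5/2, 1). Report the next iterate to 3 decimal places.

(5.379, -1.667)

At (5/2, 1): F = (-8.000, -15.000).
Jacobian J = [[2·y^2 - 2, 4·x·y - 8·y - 5], [-4·x·y - 2·y + 1, -2·x^2 - 2·x]].
At the point, J = [[0.000, -3.000], [-11.000, -17.500]] (det J = -33.000).
Solving J·Δ = −F gives Δ = (2.879, -2.667).
Then the next iterate is (x, y)₁ = (5.379, -1.667).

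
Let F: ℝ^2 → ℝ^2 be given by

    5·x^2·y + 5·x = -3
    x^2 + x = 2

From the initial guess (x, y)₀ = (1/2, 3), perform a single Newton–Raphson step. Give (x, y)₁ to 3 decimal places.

(1.125, -14.400)

At (1/2, 3): F = (9.250, -1.250).
Jacobian J = [[10·x·y + 5, 5·x^2], [2·x + 1, 0]].
At the point, J = [[20.000, 1.250], [2.000, 0.000]] (det J = -2.500).
Solving J·Δ = −F gives Δ = (0.625, -17.400).
Then the next iterate is (x, y)₁ = (1.125, -14.400).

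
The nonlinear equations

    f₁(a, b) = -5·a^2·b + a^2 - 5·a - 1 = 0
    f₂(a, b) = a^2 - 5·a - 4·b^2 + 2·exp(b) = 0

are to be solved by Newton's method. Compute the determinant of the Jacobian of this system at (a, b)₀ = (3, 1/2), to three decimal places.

54.836

J = [[-10·a·b + 2·a - 5, -5·a^2], [2·a - 5, -8·b + 2·exp(b)]].
At the point, J = [[-14.000, -45.000], [1.000, -0.70256]].
det J = 54.836.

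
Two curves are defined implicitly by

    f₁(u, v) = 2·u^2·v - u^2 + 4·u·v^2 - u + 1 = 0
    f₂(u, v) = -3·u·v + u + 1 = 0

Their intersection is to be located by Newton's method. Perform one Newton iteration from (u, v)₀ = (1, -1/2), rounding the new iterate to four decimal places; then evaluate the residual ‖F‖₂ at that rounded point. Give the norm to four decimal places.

At (1, -1/2): F = (-1.0000, 3.5000).
Jacobian J = [[4·u·v - 2·u + 4·v^2 - 1, 2·u^2 + 8·u·v], [-3·v + 1, -3·u]].
At the point, J = [[-4.0000, -2.0000], [2.5000, -3.0000]] (det J = 17.0000).
Solving J·Δ = −F gives Δ = (-0.5882, 0.6765).
Then the next iterate is (u, v)₁ = (0.4118, 0.1765).
Re-evaluating at (0.4118, 0.1765): F = (0.529796, 1.193752), so ‖F‖₂ = 1.3060.

1.3060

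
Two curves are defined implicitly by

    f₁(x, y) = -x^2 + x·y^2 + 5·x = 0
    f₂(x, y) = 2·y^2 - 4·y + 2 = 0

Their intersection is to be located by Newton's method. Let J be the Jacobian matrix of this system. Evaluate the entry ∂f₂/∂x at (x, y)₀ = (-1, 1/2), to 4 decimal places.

0.0000

∂f₂/∂x = 0.
At (-1, 1/2) this is 0.0000.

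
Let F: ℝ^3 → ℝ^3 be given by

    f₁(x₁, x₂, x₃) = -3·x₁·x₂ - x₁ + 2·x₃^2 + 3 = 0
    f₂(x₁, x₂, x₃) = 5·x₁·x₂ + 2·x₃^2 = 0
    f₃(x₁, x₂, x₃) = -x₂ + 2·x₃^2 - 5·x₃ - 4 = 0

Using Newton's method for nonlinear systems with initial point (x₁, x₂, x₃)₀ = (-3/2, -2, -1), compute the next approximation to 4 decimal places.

At (-3/2, -2, -1): F = (-2.5000, 17.0000, 5.0000).
Jacobian J = [[-3·x₂ - 1, -3·x₁, 4·x₃], [5·x₂, 5·x₁, 4·x₃], [0, -1, 4·x₃ - 5]].
At the point, J = [[5.0000, 4.5000, -4.0000], [-10.0000, -7.5000, -4.0000], [0.0000, -1.0000, -9.0000]] (det J = -127.5000).
Solving J·Δ = −F gives Δ = (2.8059, -1.8824, 0.7647).
Then the next iterate is (x₁, x₂, x₃)₁ = (1.3059, -3.8824, -0.2353).

(1.3059, -3.8824, -0.2353)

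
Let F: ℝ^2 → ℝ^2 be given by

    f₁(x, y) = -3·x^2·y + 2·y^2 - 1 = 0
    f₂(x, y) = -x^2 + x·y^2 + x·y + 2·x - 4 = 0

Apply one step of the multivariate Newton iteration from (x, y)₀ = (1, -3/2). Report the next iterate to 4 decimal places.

At (1, -3/2): F = (8.0000, -2.2500).
Jacobian J = [[-6·x·y, -3·x^2 + 4·y], [-2·x + y^2 + y + 2, 2·x·y + x]].
At the point, J = [[9.0000, -9.0000], [0.7500, -2.0000]] (det J = -11.2500).
Solving J·Δ = −F gives Δ = (-3.2222, -2.3333).
Then the next iterate is (x, y)₁ = (-2.2222, -3.8333).

(-2.2222, -3.8333)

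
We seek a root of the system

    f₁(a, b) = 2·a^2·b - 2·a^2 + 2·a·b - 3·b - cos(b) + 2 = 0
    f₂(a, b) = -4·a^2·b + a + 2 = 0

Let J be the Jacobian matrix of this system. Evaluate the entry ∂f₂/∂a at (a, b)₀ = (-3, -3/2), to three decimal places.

-35.000

∂f₂/∂a = -8·a·b + 1.
At (-3, -3/2) this is -35.000.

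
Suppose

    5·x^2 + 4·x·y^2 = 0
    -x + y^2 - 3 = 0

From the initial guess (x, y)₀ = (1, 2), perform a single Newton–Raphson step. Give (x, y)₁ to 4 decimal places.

(0.3000, 1.8250)

At (1, 2): F = (21.0000, 0.0000).
Jacobian J = [[10·x + 4·y^2, 8·x·y], [-1, 2·y]].
At the point, J = [[26.0000, 16.0000], [-1.0000, 4.0000]] (det J = 120.0000).
Solving J·Δ = −F gives Δ = (-0.7000, -0.1750).
Then the next iterate is (x, y)₁ = (0.3000, 1.8250).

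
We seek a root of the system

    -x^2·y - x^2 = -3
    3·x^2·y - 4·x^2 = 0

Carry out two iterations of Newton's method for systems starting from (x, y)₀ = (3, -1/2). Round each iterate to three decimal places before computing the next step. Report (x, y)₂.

At (3, -1/2): F = (-1.500, -49.500).
Jacobian J = [[-2·x·y - 2·x, -x^2], [6·x·y - 8·x, 3·x^2]].
At the point, J = [[-3.000, -9.000], [-33.000, 27.000]] (det J = -378.000).
Solving J·Δ = −F gives Δ = (-1.286, 0.262).
Then the next iterate is (x, y)₁ = (1.714, -0.238).
Round to (1.714, -0.238) and repeat: F = (0.76140, -13.84877), J = [[-2.61214, -2.93780], [-16.15959, 8.81339]].
Δ = (-0.482, 0.688), so (x, y)₂ = (1.232, 0.450).

(1.232, 0.450)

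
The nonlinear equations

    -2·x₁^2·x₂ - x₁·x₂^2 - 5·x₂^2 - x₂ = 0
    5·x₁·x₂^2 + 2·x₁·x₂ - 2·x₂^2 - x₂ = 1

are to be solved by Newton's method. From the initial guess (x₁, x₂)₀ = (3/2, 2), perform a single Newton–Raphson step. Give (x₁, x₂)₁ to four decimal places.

At (3/2, 2): F = (-37.0000, 25.0000).
Jacobian J = [[-4·x₁·x₂ - x₂^2, -2·x₁^2 - 2·x₁·x₂ - 10·x₂ - 1], [5·x₂^2 + 2·x₂, 10·x₁·x₂ + 2·x₁ - 4·x₂ - 1]].
At the point, J = [[-16.0000, -31.5000], [24.0000, 24.0000]] (det J = 372.0000).
Solving J·Δ = −F gives Δ = (0.2702, -1.3118).
Then the next iterate is (x₁, x₂)₁ = (1.7702, 0.6882).

(1.7702, 0.6882)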